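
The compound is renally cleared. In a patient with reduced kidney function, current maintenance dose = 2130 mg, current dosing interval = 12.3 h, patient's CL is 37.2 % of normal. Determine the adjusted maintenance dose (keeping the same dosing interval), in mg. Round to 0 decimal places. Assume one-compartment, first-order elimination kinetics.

792 mg

To keep the same average steady-state level, dosing rate must scale with clearance.
CL ratio = 37.2 / 100 = 0.3720
New dose (same interval) = 2130 × 0.3720 = 792.4 mg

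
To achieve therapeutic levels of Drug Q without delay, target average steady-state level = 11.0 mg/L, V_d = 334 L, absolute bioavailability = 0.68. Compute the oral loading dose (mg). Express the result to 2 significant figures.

5400 mg

LD = Css × Vd / F = 11.0 × 334 / 0.68 = 5403 mg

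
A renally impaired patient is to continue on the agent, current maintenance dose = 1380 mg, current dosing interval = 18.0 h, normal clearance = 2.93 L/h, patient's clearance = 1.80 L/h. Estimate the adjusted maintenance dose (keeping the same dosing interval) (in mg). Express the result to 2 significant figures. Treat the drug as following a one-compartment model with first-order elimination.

To keep the same average steady-state level, dosing rate must scale with clearance.
CL ratio = 1.80 / 2.93 = 0.6143
New dose (same interval) = 1380 × 0.6143 = 847.7 mg

850 mg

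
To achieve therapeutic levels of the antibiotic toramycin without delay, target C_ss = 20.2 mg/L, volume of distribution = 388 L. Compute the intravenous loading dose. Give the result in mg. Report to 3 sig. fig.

LD = Css × Vd = 20.2 × 388 = 7838 mg

7840 mg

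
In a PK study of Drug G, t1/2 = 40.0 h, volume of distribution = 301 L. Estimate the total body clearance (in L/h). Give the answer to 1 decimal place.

5.2 L/h

k = ln2 / t½ = 0.693147 / 40.0 = 0.01733 h⁻¹
CL = k × Vd = 0.01733 × 301 = 5.216 L/h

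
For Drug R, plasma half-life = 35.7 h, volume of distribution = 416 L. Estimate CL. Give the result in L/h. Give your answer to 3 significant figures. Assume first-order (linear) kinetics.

8.08 L/h

k = ln2 / t½ = 0.693147 / 35.7 = 0.01942 h⁻¹
CL = k × Vd = 0.01942 × 416 = 8.079 L/h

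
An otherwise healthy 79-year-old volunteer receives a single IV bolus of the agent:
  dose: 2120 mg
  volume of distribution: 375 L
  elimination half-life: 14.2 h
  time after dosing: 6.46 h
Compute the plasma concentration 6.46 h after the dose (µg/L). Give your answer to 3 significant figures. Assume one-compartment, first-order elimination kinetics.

4120 µg/L

C₀ = Dose / Vd = 2120 / 375 = 5.653 mg/L
k = ln2 / t½ = 0.693147 / 14.2 = 0.04881 h⁻¹
C = C₀ · e^(−k·t) = 5.653 × e^(−0.04881 × 6.46)
  = 5.653 × 0.7296 = 4.124 mg/L
Convert: 4.124 mg/L × 1000 = 4124 µg/L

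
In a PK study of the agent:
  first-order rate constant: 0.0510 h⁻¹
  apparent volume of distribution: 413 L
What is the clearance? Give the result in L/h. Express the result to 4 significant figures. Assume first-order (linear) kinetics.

CL = k × Vd = 0.0510 × 413 = 21.06 L/h

21.06 L/h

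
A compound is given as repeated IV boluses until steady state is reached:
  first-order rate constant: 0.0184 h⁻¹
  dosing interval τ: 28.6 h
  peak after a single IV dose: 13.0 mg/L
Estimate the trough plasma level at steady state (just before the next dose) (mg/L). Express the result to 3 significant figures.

18.8 mg/L

e^(−kτ) = e^(−0.01840 × 28.6) = 0.5908
Accumulation ratio R = 1 / (1 − e^(−kτ)) = 1 / (1 − 0.5908) = 2.444
Steady-state trough = C₀ × R × e^(−kτ) = 13.0 × 2.444 × 0.5908 = 18.77 mg/L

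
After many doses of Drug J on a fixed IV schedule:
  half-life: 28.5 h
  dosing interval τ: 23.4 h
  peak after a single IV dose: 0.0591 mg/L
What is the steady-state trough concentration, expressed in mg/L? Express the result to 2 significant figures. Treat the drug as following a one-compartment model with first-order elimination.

0.077 mg/L

k = ln2 / t½ = 0.693147 / 28.5 = 0.02432 h⁻¹
e^(−kτ) = e^(−0.02432 × 23.4) = 0.5660
Accumulation ratio R = 1 / (1 − e^(−kτ)) = 1 / (1 − 0.5660) = 2.304
Steady-state trough = C₀ × R × e^(−kτ) = 0.0591 × 2.304 × 0.5660 = 0.07707 mg/L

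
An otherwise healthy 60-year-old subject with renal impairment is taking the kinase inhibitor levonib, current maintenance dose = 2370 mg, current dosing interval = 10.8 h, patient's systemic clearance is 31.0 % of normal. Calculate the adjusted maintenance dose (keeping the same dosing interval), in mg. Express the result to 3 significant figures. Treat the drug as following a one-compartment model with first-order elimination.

To keep the same average steady-state level, dosing rate must scale with clearance.
CL ratio = 31.0 / 100 = 0.3100
New dose (same interval) = 2370 × 0.3100 = 734.7 mg

735 mg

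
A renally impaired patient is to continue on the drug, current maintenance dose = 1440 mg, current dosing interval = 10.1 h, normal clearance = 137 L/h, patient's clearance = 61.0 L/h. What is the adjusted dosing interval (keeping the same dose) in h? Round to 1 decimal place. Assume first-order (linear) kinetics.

To keep the same average steady-state level, dosing rate must scale with clearance.
CL ratio = 61.0 / 137 = 0.4453
New interval (same dose) = 10.1 / 0.4453 = 22.68 h

22.7 h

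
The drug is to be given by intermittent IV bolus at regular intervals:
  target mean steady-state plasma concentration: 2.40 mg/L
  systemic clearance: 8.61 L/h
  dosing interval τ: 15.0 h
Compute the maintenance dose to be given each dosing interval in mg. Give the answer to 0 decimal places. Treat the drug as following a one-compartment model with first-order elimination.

At steady state, Dose/τ = Css × CL.
Dose = Css × CL × τ = 2.40 × 8.610 × 15.0 = 310.0 mg

310 mg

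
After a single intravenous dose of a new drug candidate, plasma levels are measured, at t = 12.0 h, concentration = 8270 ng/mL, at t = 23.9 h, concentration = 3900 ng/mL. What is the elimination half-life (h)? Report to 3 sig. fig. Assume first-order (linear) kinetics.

11.0 h

k = ln(C₁/C₂) / (t₂ − t₁) = ln(8270/3900) / (23.9 − 12.0)
  = 0.7517 / 11.90 = 0.06317 h⁻¹
t½ = ln2 / k = 0.693147 / 0.06317 = 10.97 h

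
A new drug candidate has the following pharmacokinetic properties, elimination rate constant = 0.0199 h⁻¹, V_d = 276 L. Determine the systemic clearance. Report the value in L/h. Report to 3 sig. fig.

CL = k × Vd = 0.0199 × 276 = 5.492 L/h

5.49 L/h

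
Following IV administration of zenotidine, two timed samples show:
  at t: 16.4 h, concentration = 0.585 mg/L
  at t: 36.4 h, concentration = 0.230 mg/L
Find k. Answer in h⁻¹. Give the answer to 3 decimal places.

0.047 h⁻¹

k = ln(C₁/C₂) / (t₂ − t₁) = ln(0.585/0.230) / (36.4 − 16.4)
  = 0.9335 / 20.00 = 0.04668 h⁻¹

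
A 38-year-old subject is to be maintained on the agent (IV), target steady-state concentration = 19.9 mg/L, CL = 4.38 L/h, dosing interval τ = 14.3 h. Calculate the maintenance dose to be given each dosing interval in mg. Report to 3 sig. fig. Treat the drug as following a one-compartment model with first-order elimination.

1250 mg

At steady state, Dose/τ = Css × CL.
Dose = Css × CL × τ = 19.9 × 4.380 × 14.3 = 1246 mg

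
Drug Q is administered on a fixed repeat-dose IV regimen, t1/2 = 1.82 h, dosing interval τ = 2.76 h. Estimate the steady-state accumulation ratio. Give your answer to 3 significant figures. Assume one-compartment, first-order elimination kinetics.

k = ln2 / t½ = 0.693147 / 1.82 = 0.3809 h⁻¹
e^(−kτ) = e^(−0.3809 × 2.76) = 0.3495
Accumulation ratio R = 1 / (1 − e^(−kτ)) = 1 / (1 − 0.3495) = 1.537

1.54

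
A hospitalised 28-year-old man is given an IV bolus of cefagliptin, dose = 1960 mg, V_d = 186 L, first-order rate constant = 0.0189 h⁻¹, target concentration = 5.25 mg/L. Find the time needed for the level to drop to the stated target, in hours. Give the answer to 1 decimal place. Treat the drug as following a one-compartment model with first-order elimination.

C₀ = Dose / Vd = 1960 / 186 = 10.54 mg/L
t = ln(C₀ / C) / k = ln(10.54 / 5.25) / 0.01890
  = ln(2.008) / 0.01890 = 0.6971 / 0.01890 = 36.88 h

36.9 h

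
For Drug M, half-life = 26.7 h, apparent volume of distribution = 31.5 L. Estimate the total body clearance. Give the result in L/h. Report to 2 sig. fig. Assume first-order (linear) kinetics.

0.82 L/h

k = ln2 / t½ = 0.693147 / 26.7 = 0.02596 h⁻¹
CL = k × Vd = 0.02596 × 31.5 = 0.8177 L/h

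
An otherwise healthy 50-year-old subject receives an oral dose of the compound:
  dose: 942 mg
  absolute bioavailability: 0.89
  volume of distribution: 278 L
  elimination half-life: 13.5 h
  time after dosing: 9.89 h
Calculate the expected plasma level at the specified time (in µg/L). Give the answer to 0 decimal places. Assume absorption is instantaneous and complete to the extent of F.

1815 µg/L

Amount reaching circulation = F × Dose = 0.89 × 942.0 = 838.4 mg
C₀ = F·Dose / Vd = 838.4 / 278 = 3.016 mg/L
k = ln2 / t½ = 0.693147 / 13.5 = 0.05134 h⁻¹
C = C₀ · e^(−k·t) = 3.016 × e^(−0.05134 × 9.89)
  = 3.016 × 0.6018 = 1.815 mg/L
Convert: 1.815 mg/L × 1000 = 1815 µg/L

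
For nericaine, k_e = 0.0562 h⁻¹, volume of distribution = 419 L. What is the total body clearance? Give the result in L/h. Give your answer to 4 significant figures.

CL = k × Vd = 0.0562 × 419 = 23.55 L/h

23.55 L/h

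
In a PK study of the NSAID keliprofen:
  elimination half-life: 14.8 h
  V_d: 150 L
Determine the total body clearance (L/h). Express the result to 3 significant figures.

k = ln2 / t½ = 0.693147 / 14.8 = 0.04683 h⁻¹
CL = k × Vd = 0.04683 × 150 = 7.025 L/h

7.03 L/h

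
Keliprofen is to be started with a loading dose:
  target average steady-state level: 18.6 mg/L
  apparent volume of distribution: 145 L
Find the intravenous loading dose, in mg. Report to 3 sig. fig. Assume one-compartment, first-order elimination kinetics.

2700 mg

LD = Css × Vd = 18.6 × 145 = 2697 mg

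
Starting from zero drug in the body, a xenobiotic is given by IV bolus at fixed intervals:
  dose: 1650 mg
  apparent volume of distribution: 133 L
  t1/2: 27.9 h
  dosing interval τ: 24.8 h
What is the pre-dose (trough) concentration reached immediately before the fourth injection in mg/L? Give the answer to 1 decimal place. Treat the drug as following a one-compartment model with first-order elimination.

12.3 mg/L

C₀ per dose = Dose / Vd = 1650 / 133 = 12.41 mg/L
k = ln2 / t½ = 0.693147 / 27.9 = 0.02484 h⁻¹
Fraction remaining after one interval: r = e^(−kτ) = e^(−0.02484 × 24.8) = 0.5401
Before dose 4, 3 doses have been given (aged 1τ, 2τ, 3τ).
C_trough = C₀ × (r + r² + … + r^3) = C₀ × r(1−r^3)/(1−r)
        = 12.41 × 0.5401 × (1 − 0.1576) / (1 − 0.5401) = 12.28 mg/L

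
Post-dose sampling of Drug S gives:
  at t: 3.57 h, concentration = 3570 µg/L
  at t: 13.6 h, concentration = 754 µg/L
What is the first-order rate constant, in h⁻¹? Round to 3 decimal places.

0.155 h⁻¹

k = ln(C₁/C₂) / (t₂ − t₁) = ln(3570/754) / (13.6 − 3.57)
  = 1.555 / 10.03 = 0.1550 h⁻¹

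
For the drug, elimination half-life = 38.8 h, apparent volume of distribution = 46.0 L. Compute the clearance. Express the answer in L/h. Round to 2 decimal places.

0.82 L/h

k = ln2 / t½ = 0.693147 / 38.8 = 0.01786 h⁻¹
CL = k × Vd = 0.01786 × 46.0 = 0.8216 L/h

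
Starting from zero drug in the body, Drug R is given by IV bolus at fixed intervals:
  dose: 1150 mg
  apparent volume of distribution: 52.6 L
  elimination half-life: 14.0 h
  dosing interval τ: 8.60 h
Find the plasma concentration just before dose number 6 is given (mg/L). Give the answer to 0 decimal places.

36 mg/L

C₀ per dose = Dose / Vd = 1150 / 52.6 = 21.86 mg/L
k = ln2 / t½ = 0.693147 / 14.0 = 0.04951 h⁻¹
Fraction remaining after one interval: r = e^(−kτ) = e^(−0.04951 × 8.60) = 0.6533
Before dose 6, 5 doses have been given (aged 1τ, 2τ, 3τ, 4τ, 5τ).
C_trough = C₀ × (r + r² + … + r^5) = C₀ × r(1−r^5)/(1−r)
        = 21.86 × 0.6533 × (1 − 0.1190) / (1 − 0.6533) = 36.29 mg/L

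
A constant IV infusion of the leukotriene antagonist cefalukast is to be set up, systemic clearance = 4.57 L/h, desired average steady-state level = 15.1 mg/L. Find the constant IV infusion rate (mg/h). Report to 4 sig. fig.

At steady state, infusion rate R₀ = Css × CL = 15.1 × 4.570 = 69.01 mg/h

69.01 mg/h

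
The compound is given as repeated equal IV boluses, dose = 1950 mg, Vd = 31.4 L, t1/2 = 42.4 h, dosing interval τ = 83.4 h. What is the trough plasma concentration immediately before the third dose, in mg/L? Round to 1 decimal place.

19.9 mg/L

C₀ per dose = Dose / Vd = 1950 / 31.4 = 62.10 mg/L
k = ln2 / t½ = 0.693147 / 42.4 = 0.01635 h⁻¹
Fraction remaining after one interval: r = e^(−kτ) = e^(−0.01635 × 83.4) = 0.2557
Before dose 3, 2 doses have been given (aged 1τ, 2τ).
C_trough = C₀ × (r + r²) = 62.10 × (0.2557 + 0.06538) = 19.94 mg/L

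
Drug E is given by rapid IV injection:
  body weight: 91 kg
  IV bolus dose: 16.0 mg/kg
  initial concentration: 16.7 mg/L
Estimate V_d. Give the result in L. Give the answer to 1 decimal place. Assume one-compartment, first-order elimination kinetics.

Dose = 16.0 × 91 = 1456 mg
Vd = Dose / C₀ = 1456 / 16.7 = 87.19 L

87.2 L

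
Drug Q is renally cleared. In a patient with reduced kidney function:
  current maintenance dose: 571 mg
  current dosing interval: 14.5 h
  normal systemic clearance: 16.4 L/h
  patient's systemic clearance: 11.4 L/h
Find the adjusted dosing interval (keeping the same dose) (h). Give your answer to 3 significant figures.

To keep the same average steady-state level, dosing rate must scale with clearance.
CL ratio = 11.4 / 16.4 = 0.6951
New interval (same dose) = 14.5 / 0.6951 = 20.86 h

20.9 h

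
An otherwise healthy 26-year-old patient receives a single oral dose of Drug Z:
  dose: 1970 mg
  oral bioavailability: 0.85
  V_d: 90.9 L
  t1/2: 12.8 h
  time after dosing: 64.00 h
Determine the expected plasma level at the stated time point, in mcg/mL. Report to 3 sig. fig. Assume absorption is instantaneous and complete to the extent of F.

0.576 mcg/mL

Amount reaching circulation = F × Dose = 0.85 × 1970 = 1675 mg
C₀ = F·Dose / Vd = 1675 / 90.9 = 18.43 mg/L
k = ln2 / t½ = 0.693147 / 12.8 = 0.05415 h⁻¹
t / t½ = 64.00 / 12.8 = 5 half-lives
C = C₀ × (1/2)^5 = 18.43 × 0.03125 = 0.5759 mg/L
(0.5759 mg/L = 0.5759 mcg/mL)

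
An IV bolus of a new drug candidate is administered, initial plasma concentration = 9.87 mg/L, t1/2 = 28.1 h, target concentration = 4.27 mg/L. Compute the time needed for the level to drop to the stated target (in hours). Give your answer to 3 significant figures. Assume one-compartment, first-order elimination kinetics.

k = ln2 / t½ = 0.693147 / 28.1 = 0.02467 h⁻¹
t = ln(C₀ / C) / k = ln(9.870 / 4.27) / 0.02467
  = ln(2.311) / 0.02467 = 0.8377 / 0.02467 = 33.96 h

34.0 h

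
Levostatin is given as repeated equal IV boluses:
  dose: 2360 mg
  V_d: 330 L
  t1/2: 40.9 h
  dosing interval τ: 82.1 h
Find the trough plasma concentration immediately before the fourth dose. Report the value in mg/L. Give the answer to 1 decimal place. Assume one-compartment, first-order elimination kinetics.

C₀ per dose = Dose / Vd = 2360 / 330 = 7.152 mg/L
k = ln2 / t½ = 0.693147 / 40.9 = 0.01695 h⁻¹
Fraction remaining after one interval: r = e^(−kτ) = e^(−0.01695 × 82.1) = 0.2487
Before dose 4, 3 doses have been given (aged 1τ, 2τ, 3τ).
C_trough = C₀ × (r + r² + … + r^3) = C₀ × r(1−r^3)/(1−r)
        = 7.152 × 0.2487 × (1 − 0.01538) / (1 − 0.2487) = 2.331 mg/L

2.3 mg/L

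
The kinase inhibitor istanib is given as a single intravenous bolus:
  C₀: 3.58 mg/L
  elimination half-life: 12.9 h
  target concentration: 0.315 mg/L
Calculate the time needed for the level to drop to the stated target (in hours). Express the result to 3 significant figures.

45.2 h

k = ln2 / t½ = 0.693147 / 12.9 = 0.05373 h⁻¹
t = ln(C₀ / C) / k = ln(3.580 / 0.315) / 0.05373
  = ln(11.37) / 0.05373 = 2.431 / 0.05373 = 45.24 h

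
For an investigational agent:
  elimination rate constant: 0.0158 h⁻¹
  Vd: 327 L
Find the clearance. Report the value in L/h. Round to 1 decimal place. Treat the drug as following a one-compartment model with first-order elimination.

5.2 L/h

CL = k × Vd = 0.0158 × 327 = 5.167 L/h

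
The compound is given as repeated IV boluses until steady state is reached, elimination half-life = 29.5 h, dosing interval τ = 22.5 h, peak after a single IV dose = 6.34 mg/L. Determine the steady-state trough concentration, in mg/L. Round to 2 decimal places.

k = ln2 / t½ = 0.693147 / 29.5 = 0.02350 h⁻¹
e^(−kτ) = e^(−0.02350 × 22.5) = 0.5893
Accumulation ratio R = 1 / (1 − e^(−kτ)) = 1 / (1 − 0.5893) = 2.435
Steady-state trough = C₀ × R × e^(−kτ) = 6.34 × 2.435 × 0.5893 = 9.098 mg/L

9.10 mg/L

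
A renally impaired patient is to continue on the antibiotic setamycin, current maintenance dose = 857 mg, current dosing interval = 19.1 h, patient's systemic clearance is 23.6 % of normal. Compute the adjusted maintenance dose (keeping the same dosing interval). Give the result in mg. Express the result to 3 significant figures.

202 mg

To keep the same average steady-state level, dosing rate must scale with clearance.
CL ratio = 23.6 / 100 = 0.2360
New dose (same interval) = 857 × 0.2360 = 202.3 mg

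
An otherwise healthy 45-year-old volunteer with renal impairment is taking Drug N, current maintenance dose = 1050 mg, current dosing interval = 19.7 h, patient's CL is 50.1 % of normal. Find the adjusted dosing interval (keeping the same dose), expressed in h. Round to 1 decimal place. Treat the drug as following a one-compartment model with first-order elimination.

To keep the same average steady-state level, dosing rate must scale with clearance.
CL ratio = 50.1 / 100 = 0.5010
New interval (same dose) = 19.7 / 0.5010 = 39.32 h

39.3 h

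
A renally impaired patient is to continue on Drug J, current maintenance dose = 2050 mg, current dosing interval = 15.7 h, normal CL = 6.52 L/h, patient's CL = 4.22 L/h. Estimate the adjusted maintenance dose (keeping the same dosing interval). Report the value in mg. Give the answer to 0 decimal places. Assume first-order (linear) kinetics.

1327 mg

To keep the same average steady-state level, dosing rate must scale with clearance.
CL ratio = 4.22 / 6.52 = 0.6472
New dose (same interval) = 2050 × 0.6472 = 1327 mg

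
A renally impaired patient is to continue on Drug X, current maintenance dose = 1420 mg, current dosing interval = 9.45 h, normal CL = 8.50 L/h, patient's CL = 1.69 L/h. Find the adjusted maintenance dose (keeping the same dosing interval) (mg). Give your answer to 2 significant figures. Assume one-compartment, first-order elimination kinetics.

280 mg

To keep the same average steady-state level, dosing rate must scale with clearance.
CL ratio = 1.69 / 8.50 = 0.1988
New dose (same interval) = 1420 × 0.1988 = 282.3 mg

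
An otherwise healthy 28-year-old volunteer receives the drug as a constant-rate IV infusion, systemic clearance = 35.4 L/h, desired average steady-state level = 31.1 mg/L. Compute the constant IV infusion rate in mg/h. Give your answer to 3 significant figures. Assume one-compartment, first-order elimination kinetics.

At steady state, infusion rate R₀ = Css × CL = 31.1 × 35.40 = 1101 mg/h

1100 mg/h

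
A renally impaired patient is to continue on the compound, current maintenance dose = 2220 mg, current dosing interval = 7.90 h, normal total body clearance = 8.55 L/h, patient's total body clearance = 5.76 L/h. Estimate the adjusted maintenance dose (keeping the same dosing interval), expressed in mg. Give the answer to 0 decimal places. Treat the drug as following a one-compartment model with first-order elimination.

1496 mg

To keep the same average steady-state level, dosing rate must scale with clearance.
CL ratio = 5.76 / 8.55 = 0.6737
New dose (same interval) = 2220 × 0.6737 = 1496 mg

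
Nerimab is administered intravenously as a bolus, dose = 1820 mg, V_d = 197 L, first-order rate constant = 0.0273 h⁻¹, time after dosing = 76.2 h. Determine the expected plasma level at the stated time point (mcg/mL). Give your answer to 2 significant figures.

C₀ = Dose / Vd = 1820 / 197 = 9.239 mg/L
C = C₀ · e^(−k·t) = 9.239 × e^(−0.02730 × 76.2)
  = 9.239 × 0.1249 = 1.154 mg/L
(1.154 mg/L = 1.154 mcg/mL)

1.2 mcg/mL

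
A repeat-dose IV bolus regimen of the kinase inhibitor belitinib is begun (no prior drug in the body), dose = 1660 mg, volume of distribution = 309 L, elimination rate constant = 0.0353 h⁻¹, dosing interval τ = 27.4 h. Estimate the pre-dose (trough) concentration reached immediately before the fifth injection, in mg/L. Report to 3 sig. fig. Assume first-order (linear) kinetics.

3.23 mg/L

C₀ per dose = Dose / Vd = 1660 / 309 = 5.372 mg/L
Fraction remaining after one interval: r = e^(−kτ) = e^(−0.03530 × 27.4) = 0.3801
Before dose 5, 4 doses have been given (aged 1τ, 2τ, 3τ, 4τ).
C_trough = C₀ × (r + r² + … + r^4) = C₀ × r(1−r^4)/(1−r)
        = 5.372 × 0.3801 × (1 − 0.02087) / (1 − 0.3801) = 3.225 mg/L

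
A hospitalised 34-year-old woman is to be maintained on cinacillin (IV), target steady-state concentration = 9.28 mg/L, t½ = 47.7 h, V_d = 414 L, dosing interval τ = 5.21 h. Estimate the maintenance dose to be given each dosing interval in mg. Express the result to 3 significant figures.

k = ln2 / t½ = 0.693147 / 47.7 = 0.01453 h⁻¹
CL = k × Vd = 0.01453 × 414 = 6.015 L/h
At steady state, Dose/τ = Css × CL.
Dose = Css × CL × τ = 9.28 × 6.015 × 5.21 = 290.8 mg

291 mg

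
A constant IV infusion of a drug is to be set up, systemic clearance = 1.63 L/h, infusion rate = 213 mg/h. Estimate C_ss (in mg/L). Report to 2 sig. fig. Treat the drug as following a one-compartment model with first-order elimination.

At steady state Css = R₀ / CL = 213 / 1.630 = 130.7 mg/L

130 mg/L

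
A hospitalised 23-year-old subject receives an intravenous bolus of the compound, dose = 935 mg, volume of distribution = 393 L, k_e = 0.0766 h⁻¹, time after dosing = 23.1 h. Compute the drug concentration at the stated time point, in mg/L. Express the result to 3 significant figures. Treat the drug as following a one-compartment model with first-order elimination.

0.405 mg/L

C₀ = Dose / Vd = 935.0 / 393 = 2.379 mg/L
C = C₀ · e^(−k·t) = 2.379 × e^(−0.07660 × 23.1)
  = 2.379 × 0.1704 = 0.4054 mg/L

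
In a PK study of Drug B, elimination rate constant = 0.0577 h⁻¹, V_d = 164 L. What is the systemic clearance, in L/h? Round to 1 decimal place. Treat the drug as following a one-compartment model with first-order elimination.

9.5 L/h

CL = k × Vd = 0.0577 × 164 = 9.463 L/h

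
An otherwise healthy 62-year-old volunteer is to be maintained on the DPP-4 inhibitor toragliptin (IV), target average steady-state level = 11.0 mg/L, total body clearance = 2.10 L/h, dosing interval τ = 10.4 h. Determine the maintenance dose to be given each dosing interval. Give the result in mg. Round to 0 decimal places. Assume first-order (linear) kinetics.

240 mg

At steady state, Dose/τ = Css × CL.
Dose = Css × CL × τ = 11.0 × 2.100 × 10.4 = 240.2 mg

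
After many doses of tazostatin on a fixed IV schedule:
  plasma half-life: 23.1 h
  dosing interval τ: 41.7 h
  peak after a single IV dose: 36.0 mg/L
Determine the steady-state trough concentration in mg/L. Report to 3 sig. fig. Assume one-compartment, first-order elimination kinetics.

k = ln2 / t½ = 0.693147 / 23.1 = 0.03001 h⁻¹
e^(−kτ) = e^(−0.03001 × 41.7) = 0.2861
Accumulation ratio R = 1 / (1 − e^(−kτ)) = 1 / (1 − 0.2861) = 1.401
Steady-state trough = C₀ × R × e^(−kτ) = 36.0 × 1.401 × 0.2861 = 14.43 mg/L

14.4 mg/L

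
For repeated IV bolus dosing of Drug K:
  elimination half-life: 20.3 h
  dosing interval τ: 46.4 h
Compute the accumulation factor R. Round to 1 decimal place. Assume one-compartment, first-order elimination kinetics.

k = ln2 / t½ = 0.693147 / 20.3 = 0.03415 h⁻¹
e^(−kτ) = e^(−0.03415 × 46.4) = 0.2050
Accumulation ratio R = 1 / (1 − e^(−kτ)) = 1 / (1 − 0.2050) = 1.258

1.3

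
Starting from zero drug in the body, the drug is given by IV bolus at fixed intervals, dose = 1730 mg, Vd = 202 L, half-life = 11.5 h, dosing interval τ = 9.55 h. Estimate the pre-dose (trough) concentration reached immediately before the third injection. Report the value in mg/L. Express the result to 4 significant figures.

7.525 mg/L

C₀ per dose = Dose / Vd = 1730 / 202 = 8.564 mg/L
k = ln2 / t½ = 0.693147 / 11.5 = 0.06027 h⁻¹
Fraction remaining after one interval: r = e^(−kτ) = e^(−0.06027 × 9.55) = 0.5624
Before dose 3, 2 doses have been given (aged 1τ, 2τ).
C_trough = C₀ × (r + r²) = 8.564 × (0.5624 + 0.3163) = 7.525 mg/L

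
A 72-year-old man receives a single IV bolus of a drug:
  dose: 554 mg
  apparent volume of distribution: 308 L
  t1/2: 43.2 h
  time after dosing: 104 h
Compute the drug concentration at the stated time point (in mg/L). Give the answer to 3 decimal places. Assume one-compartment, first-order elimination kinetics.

0.339 mg/L

C₀ = Dose / Vd = 554.0 / 308 = 1.799 mg/L
k = ln2 / t½ = 0.693147 / 43.2 = 0.01605 h⁻¹
C = C₀ · e^(−k·t) = 1.799 × e^(−0.01605 × 104)
  = 1.799 × 0.1884 = 0.3389 mg/L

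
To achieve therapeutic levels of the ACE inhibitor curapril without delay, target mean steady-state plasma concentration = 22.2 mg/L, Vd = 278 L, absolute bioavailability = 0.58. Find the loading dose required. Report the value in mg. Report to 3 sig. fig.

10600 mg

LD = Css × Vd / F = 22.2 × 278 / 0.58 = 10640 mg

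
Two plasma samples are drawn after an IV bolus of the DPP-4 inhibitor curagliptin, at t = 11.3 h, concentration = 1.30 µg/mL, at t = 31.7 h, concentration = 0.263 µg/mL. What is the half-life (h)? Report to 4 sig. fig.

k = ln(C₁/C₂) / (t₂ − t₁) = ln(1.30/0.263) / (31.7 − 11.3)
  = 1.598 / 20.40 = 0.07833 h⁻¹
t½ = ln2 / k = 0.693147 / 0.07833 = 8.849 h

8.849 h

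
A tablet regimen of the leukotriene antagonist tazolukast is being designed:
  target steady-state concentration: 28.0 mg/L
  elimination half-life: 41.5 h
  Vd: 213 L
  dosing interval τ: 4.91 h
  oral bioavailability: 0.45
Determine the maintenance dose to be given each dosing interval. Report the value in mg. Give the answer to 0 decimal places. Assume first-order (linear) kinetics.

1087 mg

k = ln2 / t½ = 0.693147 / 41.5 = 0.01670 h⁻¹
CL = k × Vd = 0.01670 × 213 = 3.557 L/h
At steady state, F × (Dose/τ) = Css × CL.
Dose = Css × CL × τ / F = 28.0 × 3.557 × 4.91 / 0.45 = 1087 mg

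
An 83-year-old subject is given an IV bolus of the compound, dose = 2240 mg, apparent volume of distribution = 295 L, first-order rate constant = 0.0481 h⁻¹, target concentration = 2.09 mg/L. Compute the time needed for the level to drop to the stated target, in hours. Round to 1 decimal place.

26.8 h

C₀ = Dose / Vd = 2240 / 295 = 7.593 mg/L
t = ln(C₀ / C) / k = ln(7.593 / 2.09) / 0.04810
  = ln(3.633) / 0.04810 = 1.290 / 0.04810 = 26.82 h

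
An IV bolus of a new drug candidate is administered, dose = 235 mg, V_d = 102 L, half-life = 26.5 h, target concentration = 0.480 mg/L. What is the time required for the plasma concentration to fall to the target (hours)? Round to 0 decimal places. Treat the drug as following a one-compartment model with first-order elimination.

C₀ = Dose / Vd = 235.0 / 102 = 2.304 mg/L
k = ln2 / t½ = 0.693147 / 26.5 = 0.02616 h⁻¹
t = ln(C₀ / C) / k = ln(2.304 / 0.480) / 0.02616
  = ln(4.800) / 0.02616 = 1.569 / 0.02616 = 59.98 h

60 h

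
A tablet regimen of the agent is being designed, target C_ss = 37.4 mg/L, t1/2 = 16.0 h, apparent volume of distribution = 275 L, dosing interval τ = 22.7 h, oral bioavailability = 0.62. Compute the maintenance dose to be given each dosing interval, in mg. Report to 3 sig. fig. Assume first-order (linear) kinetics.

k = ln2 / t½ = 0.693147 / 16.0 = 0.04332 h⁻¹
CL = k × Vd = 0.04332 × 275 = 11.91 L/h
At steady state, F × (Dose/τ) = Css × CL.
Dose = Css × CL × τ / F = 37.4 × 11.91 × 22.7 / 0.62 = 16310 mg

16300 mg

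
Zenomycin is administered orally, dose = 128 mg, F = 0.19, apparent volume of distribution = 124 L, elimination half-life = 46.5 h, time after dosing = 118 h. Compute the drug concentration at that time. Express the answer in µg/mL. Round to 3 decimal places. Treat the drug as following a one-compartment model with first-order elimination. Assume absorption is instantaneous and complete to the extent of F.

0.034 µg/mL

Amount reaching circulation = F × Dose = 0.19 × 128.0 = 24.32 mg
C₀ = F·Dose / Vd = 24.32 / 124 = 0.1961 mg/L
k = ln2 / t½ = 0.693147 / 46.5 = 0.01491 h⁻¹
C = C₀ · e^(−k·t) = 0.1961 × e^(−0.01491 × 118)
  = 0.1961 × 0.1722 = 0.03377 mg/L
(0.03377 mg/L = 0.03377 µg/mL)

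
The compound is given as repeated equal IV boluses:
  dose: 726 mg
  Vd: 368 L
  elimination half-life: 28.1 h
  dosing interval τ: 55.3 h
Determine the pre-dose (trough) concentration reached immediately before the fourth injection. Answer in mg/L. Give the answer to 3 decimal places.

C₀ per dose = Dose / Vd = 726 / 368 = 1.973 mg/L
k = ln2 / t½ = 0.693147 / 28.1 = 0.02467 h⁻¹
Fraction remaining after one interval: r = e^(−kτ) = e^(−0.02467 × 55.3) = 0.2556
Before dose 4, 3 doses have been given (aged 1τ, 2τ, 3τ).
C_trough = C₀ × (r + r² + … + r^3) = C₀ × r(1−r^3)/(1−r)
        = 1.973 × 0.2556 × (1 − 0.01670) / (1 − 0.2556) = 0.6661 mg/L

0.666 mg/L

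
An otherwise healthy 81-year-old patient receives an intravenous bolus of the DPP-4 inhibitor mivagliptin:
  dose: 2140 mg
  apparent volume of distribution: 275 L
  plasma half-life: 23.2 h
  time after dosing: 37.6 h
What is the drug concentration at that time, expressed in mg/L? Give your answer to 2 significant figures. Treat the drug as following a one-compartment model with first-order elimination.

C₀ = Dose / Vd = 2140 / 275 = 7.782 mg/L
k = ln2 / t½ = 0.693147 / 23.2 = 0.02988 h⁻¹
C = C₀ · e^(−k·t) = 7.782 × e^(−0.02988 × 37.6)
  = 7.782 × 0.3251 = 2.530 mg/L

2.5 mg/L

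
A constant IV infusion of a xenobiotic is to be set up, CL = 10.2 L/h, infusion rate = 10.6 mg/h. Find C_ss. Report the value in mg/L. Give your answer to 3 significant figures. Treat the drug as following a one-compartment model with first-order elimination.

1.04 mg/L

At steady state Css = R₀ / CL = 10.6 / 10.20 = 1.039 mg/L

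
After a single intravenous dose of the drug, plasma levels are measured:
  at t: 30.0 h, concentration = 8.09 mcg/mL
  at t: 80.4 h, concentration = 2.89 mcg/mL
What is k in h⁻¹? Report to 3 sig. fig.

k = ln(C₁/C₂) / (t₂ − t₁) = ln(8.09/2.89) / (80.4 − 30.0)
  = 1.029 / 50.40 = 0.02042 h⁻¹

0.0204 h⁻¹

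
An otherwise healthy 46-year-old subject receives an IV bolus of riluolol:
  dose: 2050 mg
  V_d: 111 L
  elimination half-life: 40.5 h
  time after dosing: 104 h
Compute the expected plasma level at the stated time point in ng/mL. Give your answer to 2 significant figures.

3100 ng/mL

C₀ = Dose / Vd = 2050 / 111 = 18.47 mg/L
k = ln2 / t½ = 0.693147 / 40.5 = 0.01711 h⁻¹
C = C₀ · e^(−k·t) = 18.47 × e^(−0.01711 × 104)
  = 18.47 × 0.1687 = 3.116 mg/L
Convert: 3.116 mg/L × 1000 = 3116 ng/mL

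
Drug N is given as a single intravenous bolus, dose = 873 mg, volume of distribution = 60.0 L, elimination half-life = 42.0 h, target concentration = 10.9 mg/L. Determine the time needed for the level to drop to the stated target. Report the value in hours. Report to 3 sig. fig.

17.5 h

C₀ = Dose / Vd = 873.0 / 60.0 = 14.55 mg/L
k = ln2 / t½ = 0.693147 / 42.0 = 0.01650 h⁻¹
t = ln(C₀ / C) / k = ln(14.55 / 10.9) / 0.01650
  = ln(1.335) / 0.01650 = 0.2889 / 0.01650 = 17.51 h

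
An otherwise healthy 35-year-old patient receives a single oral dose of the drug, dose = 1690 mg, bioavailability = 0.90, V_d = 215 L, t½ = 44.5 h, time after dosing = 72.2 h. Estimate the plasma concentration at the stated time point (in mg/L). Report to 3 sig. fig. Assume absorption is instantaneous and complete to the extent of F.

Amount reaching circulation = F × Dose = 0.90 × 1690 = 1521 mg
C₀ = F·Dose / Vd = 1521 / 215 = 7.074 mg/L
k = ln2 / t½ = 0.693147 / 44.5 = 0.01558 h⁻¹
C = C₀ · e^(−k·t) = 7.074 × e^(−0.01558 × 72.2)
  = 7.074 × 0.3247 = 2.297 mg/L

2.30 mg/L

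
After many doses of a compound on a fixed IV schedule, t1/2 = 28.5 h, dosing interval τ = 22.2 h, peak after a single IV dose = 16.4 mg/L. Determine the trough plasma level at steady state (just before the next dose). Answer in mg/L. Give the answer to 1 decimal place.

k = ln2 / t½ = 0.693147 / 28.5 = 0.02432 h⁻¹
e^(−kτ) = e^(−0.02432 × 22.2) = 0.5828
Accumulation ratio R = 1 / (1 − e^(−kτ)) = 1 / (1 − 0.5828) = 2.397
Steady-state trough = C₀ × R × e^(−kτ) = 16.4 × 2.397 × 0.5828 = 22.91 mg/L

22.9 mg/L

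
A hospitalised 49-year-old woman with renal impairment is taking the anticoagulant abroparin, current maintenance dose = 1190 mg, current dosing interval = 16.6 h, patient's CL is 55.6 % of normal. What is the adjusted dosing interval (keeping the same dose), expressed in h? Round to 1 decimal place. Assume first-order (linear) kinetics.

To keep the same average steady-state level, dosing rate must scale with clearance.
CL ratio = 55.6 / 100 = 0.5560
New interval (same dose) = 16.6 / 0.5560 = 29.86 h

29.9 h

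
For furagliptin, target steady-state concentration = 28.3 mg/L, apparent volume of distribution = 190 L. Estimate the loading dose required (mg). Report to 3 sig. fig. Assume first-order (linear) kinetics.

5380 mg

LD = Css × Vd = 28.3 × 190 = 5377 mg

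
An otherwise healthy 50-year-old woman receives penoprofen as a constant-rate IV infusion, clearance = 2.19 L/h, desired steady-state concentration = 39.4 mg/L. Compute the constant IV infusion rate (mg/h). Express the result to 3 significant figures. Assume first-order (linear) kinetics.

86.3 mg/h

At steady state, infusion rate R₀ = Css × CL = 39.4 × 2.190 = 86.29 mg/h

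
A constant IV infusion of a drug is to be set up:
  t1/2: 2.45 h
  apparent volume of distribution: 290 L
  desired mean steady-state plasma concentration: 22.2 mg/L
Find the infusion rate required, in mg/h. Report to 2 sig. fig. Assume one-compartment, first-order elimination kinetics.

1800 mg/h

k = ln2 / t½ = 0.693147 / 2.45 = 0.2829 h⁻¹
CL = k × Vd = 0.2829 × 290 = 82.04 L/h
At steady state, infusion rate R₀ = Css × CL = 22.2 × 82.04 = 1821 mg/h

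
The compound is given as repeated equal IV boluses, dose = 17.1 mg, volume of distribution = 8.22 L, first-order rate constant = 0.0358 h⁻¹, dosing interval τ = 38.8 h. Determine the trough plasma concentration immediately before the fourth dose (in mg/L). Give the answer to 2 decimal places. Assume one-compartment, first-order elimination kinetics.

0.68 mg/L

C₀ per dose = Dose / Vd = 17.1 / 8.22 = 2.080 mg/L
Fraction remaining after one interval: r = e^(−kτ) = e^(−0.03580 × 38.8) = 0.2493
Before dose 4, 3 doses have been given (aged 1τ, 2τ, 3τ).
C_trough = C₀ × (r + r² + … + r^3) = C₀ × r(1−r^3)/(1−r)
        = 2.080 × 0.2493 × (1 − 0.01549) / (1 − 0.2493) = 0.6800 mg/L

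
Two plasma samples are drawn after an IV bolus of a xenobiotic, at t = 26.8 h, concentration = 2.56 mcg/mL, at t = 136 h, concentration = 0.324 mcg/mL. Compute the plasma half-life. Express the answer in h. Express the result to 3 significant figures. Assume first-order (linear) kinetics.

k = ln(C₁/C₂) / (t₂ − t₁) = ln(2.56/0.324) / (136 − 26.8)
  = 2.067 / 109.2 = 0.01893 h⁻¹
t½ = ln2 / k = 0.693147 / 0.01893 = 36.62 h

36.6 h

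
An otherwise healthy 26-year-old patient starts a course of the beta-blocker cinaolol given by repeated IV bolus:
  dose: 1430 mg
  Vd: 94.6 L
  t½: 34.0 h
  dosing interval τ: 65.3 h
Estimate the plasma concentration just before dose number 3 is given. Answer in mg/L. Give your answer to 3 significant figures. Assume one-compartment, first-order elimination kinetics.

5.05 mg/L

C₀ per dose = Dose / Vd = 1430 / 94.6 = 15.12 mg/L
k = ln2 / t½ = 0.693147 / 34.0 = 0.02039 h⁻¹
Fraction remaining after one interval: r = e^(−kτ) = e^(−0.02039 × 65.3) = 0.2641
Before dose 3, 2 doses have been given (aged 1τ, 2τ).
C_trough = C₀ × (r + r²) = 15.12 × (0.2641 + 0.06975) = 5.048 mg/L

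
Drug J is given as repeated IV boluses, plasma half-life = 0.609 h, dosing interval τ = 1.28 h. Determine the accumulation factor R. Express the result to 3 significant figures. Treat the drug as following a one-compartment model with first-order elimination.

1.30

k = ln2 / t½ = 0.693147 / 0.609 = 1.138 h⁻¹
e^(−kτ) = e^(−1.138 × 1.28) = 0.2330
Accumulation ratio R = 1 / (1 − e^(−kτ)) = 1 / (1 − 0.2330) = 1.304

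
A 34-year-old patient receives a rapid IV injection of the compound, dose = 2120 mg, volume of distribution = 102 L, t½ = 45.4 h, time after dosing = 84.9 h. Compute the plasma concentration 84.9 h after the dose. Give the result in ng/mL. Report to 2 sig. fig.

C₀ = Dose / Vd = 2120 / 102 = 20.78 mg/L
k = ln2 / t½ = 0.693147 / 45.4 = 0.01527 h⁻¹
C = C₀ · e^(−k·t) = 20.78 × e^(−0.01527 × 84.9)
  = 20.78 × 0.2735 = 5.683 mg/L
Convert: 5.683 mg/L × 1000 = 5683 ng/mL

5700 ng/mL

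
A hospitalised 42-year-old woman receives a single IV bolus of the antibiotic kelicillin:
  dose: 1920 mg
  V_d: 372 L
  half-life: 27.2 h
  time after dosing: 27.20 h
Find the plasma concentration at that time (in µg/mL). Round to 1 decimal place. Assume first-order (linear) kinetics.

2.6 µg/mL

C₀ = Dose / Vd = 1920 / 372 = 5.161 mg/L
k = ln2 / t½ = 0.693147 / 27.2 = 0.02548 h⁻¹
t / t½ = 27.20 / 27.2 = 1 half-lives
C = C₀ × (1/2)^1 = 5.161 × 0.5000 = 2.581 mg/L
(2.581 mg/L = 2.581 µg/mL)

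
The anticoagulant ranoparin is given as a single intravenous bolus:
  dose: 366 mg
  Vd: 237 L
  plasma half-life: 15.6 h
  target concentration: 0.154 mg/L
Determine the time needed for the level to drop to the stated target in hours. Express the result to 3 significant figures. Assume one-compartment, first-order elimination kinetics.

C₀ = Dose / Vd = 366.0 / 237 = 1.544 mg/L
k = ln2 / t½ = 0.693147 / 15.6 = 0.04443 h⁻¹
t = ln(C₀ / C) / k = ln(1.544 / 0.154) / 0.04443
  = ln(10.03) / 0.04443 = 2.306 / 0.04443 = 51.90 h

51.9 h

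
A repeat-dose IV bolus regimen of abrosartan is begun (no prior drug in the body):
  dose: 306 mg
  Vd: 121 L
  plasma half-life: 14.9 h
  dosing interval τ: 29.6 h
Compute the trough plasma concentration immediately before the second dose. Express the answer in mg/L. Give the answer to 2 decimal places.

0.64 mg/L

C₀ per dose = Dose / Vd = 306 / 121 = 2.529 mg/L
k = ln2 / t½ = 0.693147 / 14.9 = 0.04652 h⁻¹
Fraction remaining after one interval: r = e^(−kτ) = e^(−0.04652 × 29.6) = 0.2523
Before dose 2, 1 dose has been given (aged 1τ).
C_trough = C₀ × r = 2.529 × 0.2523 = 0.6381 mg/L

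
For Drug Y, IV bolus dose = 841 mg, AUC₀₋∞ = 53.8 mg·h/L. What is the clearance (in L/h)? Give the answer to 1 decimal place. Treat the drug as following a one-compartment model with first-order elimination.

CL = Dose / AUC = 841 / 53.8 = 15.63 L/h

15.6 L/h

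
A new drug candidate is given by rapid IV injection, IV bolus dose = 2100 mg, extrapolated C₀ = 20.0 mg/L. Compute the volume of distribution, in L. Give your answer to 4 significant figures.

105.0 L

Vd = Dose / C₀ = 2100 / 20.0 = 105.0 L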